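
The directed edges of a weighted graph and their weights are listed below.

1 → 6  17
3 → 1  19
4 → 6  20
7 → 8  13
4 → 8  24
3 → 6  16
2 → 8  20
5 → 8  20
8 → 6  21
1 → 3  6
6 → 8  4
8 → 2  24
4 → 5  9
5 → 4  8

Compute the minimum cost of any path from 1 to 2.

45

Compare a few routes:
1 → 3 → 6 → 8 → 2: 6+16+4+24 = 50
1 → 6 → 8 → 2: 17+4+24 = 45
The minimum is 45 via 1 → 6 → 8 → 2.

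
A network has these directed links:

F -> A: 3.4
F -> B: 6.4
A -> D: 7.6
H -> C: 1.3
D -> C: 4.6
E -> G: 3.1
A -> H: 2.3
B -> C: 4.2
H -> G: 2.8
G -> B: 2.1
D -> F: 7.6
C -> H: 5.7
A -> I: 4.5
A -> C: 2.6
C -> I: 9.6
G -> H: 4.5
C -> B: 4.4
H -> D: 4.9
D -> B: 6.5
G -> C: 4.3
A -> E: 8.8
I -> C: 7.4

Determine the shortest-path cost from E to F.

20.1

Settle nodes by increasing distance from E:
E: 0
G: 3.1  (via E)
B: 5.2  (via G)
C: 7.4  (via G)
H: 7.6  (via G)
D: 12.5  (via H)
I: 17  (via C)
F: 20.1  (via D)
Shortest route: E–G–H–D–F = 20.1.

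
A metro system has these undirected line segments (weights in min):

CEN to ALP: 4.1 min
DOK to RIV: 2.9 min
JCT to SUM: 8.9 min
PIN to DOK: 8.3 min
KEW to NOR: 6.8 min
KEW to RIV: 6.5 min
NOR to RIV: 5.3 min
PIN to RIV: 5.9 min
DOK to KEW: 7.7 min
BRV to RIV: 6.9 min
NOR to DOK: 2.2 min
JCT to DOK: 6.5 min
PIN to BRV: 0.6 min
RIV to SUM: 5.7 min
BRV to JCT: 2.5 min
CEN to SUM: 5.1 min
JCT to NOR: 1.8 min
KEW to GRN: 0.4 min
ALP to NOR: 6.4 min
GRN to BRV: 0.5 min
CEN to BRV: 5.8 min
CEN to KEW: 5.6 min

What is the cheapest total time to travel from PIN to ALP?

10.5 min

Enumerating some paths:
PIN–BRV–JCT–NOR–ALP: 0.6+2.5+1.8+6.4 = 11.3
PIN–BRV–CEN–ALP: 0.6+5.8+4.1 = 10.5
PIN–BRV–GRN–KEW–NOR–ALP: 0.6+0.5+0.4+6.8+6.4 = 14.7
PIN–BRV–GRN–KEW–CEN–ALP: 0.6+0.5+0.4+5.6+4.1 = 11.2
The minimum is 10.5 min via PIN–BRV–CEN–ALP.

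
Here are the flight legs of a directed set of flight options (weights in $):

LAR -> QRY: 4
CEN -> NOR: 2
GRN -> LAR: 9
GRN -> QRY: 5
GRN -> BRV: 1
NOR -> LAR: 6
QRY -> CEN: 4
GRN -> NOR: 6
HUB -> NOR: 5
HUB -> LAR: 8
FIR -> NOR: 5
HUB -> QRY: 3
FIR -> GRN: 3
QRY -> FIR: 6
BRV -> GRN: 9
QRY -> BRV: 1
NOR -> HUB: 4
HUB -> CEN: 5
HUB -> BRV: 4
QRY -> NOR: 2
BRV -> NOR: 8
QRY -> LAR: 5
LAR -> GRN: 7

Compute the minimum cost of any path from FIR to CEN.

$12

Settle nodes by increasing distance from FIR:
FIR: 0
GRN: 3  (via FIR)
BRV: 4  (via GRN)
NOR: 5  (via FIR)
QRY: 8  (via GRN)
HUB: 9  (via NOR)
LAR: 11  (via NOR)
CEN: 12  (via QRY)
Shortest route: FIR → GRN → QRY → CEN = $12.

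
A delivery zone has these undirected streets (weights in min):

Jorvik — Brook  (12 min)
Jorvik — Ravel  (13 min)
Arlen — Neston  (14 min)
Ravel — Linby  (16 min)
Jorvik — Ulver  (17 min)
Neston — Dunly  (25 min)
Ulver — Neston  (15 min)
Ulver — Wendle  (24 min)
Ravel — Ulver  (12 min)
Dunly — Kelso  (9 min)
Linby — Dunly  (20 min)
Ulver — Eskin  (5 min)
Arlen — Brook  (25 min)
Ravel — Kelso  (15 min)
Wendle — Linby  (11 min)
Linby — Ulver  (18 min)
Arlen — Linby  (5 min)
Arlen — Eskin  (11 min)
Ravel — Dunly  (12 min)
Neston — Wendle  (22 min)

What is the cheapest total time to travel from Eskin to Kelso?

Running Dijkstra from Eskin:
Eskin: 0
Ulver: 5  (via Eskin)
Arlen: 11  (via Eskin)
Linby: 16  (via Arlen)
Ravel: 17  (via Ulver)
Neston: 20  (via Ulver)
Jorvik: 22  (via Ulver)
Wendle: 27  (via Linby)
Dunly: 29  (via Ravel)
Kelso: 32  (via Ravel)
Shortest route: Eskin–Ulver–Ravel–Kelso = 32 min.

32 min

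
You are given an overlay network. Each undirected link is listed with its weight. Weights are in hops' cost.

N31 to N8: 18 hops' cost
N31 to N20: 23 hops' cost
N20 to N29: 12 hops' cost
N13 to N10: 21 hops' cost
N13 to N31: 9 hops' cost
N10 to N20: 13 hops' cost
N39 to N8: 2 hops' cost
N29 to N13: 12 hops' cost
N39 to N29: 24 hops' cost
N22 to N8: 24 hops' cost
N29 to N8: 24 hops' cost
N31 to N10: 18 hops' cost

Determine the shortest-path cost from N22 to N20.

60 hops' cost

Shortest distances from N22:
N22: 0
N8: 24  (via N22)
N39: 26  (via N8)
N31: 42  (via N8)
N29: 48  (via N8)
N13: 51  (via N31)
N10: 60  (via N31)
N20: 60  (via N29)
Shortest route: N22 → N8 → N29 → N20 = 60 hops' cost.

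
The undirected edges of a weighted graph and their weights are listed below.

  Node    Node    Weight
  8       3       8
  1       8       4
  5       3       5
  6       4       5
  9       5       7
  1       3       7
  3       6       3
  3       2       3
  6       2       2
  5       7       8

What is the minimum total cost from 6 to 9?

Enumerating some paths:
6 → 2 → 3 → 5 → 9: 2+3+5+7 = 17
6 → 3 → 5 → 9: 3+5+7 = 15
The minimum is 15 via 6 → 3 → 5 → 9.

15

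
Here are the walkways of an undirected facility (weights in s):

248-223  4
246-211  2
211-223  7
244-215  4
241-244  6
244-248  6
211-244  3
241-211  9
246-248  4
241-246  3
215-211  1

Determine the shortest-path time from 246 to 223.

Settle nodes by increasing distance from 246:
246: 0
211: 2  (via 246)
215: 3  (via 211)
241: 3  (via 246)
248: 4  (via 246)
244: 5  (via 211)
223: 8  (via 248)
Shortest route: 246–248–223 = 8 s.

8 s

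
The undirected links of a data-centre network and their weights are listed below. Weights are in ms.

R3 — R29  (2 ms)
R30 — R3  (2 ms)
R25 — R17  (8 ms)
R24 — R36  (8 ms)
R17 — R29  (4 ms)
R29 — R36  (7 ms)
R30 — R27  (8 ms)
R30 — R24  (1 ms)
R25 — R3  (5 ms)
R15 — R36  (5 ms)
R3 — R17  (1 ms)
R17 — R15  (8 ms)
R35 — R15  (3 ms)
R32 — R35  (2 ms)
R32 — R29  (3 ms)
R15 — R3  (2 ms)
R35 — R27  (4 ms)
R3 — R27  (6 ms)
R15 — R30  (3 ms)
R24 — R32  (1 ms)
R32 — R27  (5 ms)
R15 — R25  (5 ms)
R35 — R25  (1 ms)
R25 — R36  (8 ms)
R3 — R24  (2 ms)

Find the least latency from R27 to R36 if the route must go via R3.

13 ms

Best R27 to R3: R27 → R3 costing 6
Best R3 to R36: R3 → R15 → R36 costing 7
Total via R3: 6 + 7 = 13 ms.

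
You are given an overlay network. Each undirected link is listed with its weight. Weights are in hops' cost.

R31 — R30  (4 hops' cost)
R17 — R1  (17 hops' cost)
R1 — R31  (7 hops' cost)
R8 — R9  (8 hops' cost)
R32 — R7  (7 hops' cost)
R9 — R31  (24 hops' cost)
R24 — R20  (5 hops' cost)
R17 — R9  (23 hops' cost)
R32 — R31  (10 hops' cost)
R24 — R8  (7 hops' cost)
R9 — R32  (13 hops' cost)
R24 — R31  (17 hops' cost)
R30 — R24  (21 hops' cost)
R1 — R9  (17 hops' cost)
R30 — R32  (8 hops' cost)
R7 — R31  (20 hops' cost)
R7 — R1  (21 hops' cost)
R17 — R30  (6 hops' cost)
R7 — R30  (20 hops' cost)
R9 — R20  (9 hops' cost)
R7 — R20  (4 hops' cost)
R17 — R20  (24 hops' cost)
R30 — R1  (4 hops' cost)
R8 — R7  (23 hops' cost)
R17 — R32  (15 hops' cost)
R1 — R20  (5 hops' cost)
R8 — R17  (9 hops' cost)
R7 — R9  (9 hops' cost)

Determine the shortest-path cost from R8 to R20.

12 hops' cost

Shortest distances from R8:
R8: 0
R24: 7  (via R8)
R9: 8  (via R8)
R17: 9  (via R8)
R20: 12  (via R24)
Shortest route: R8–R24–R20 = 12 hops' cost.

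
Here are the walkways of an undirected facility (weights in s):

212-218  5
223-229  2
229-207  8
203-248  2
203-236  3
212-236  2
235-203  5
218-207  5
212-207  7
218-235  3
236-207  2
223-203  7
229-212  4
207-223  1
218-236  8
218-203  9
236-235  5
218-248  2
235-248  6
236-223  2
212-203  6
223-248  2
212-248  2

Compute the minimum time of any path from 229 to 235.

Shortest distances from 229:
229: 0
223: 2  (via 229)
207: 3  (via 223)
212: 4  (via 229)
236: 4  (via 223)
248: 4  (via 223)
218: 6  (via 248)
203: 6  (via 248)
235: 9  (via 236)
Shortest route: 229–223–236–235 = 9 s.

9 s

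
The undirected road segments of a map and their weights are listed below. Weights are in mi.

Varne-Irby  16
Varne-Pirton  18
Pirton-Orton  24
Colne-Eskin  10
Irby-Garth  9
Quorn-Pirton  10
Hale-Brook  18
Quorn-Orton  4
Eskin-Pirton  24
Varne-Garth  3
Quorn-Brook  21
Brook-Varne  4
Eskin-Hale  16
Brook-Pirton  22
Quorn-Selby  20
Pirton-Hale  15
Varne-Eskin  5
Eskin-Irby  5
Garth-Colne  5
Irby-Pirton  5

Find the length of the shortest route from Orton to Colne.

Compare a few routes:
Orton - Quorn - Pirton - Irby - Garth - Colne: 4+10+5+9+5 = 33
Orton - Quorn - Pirton - Irby - Eskin - Colne: 4+10+5+5+10 = 34
The minimum is 33 mi via Orton - Quorn - Pirton - Irby - Garth - Colne.

33 mi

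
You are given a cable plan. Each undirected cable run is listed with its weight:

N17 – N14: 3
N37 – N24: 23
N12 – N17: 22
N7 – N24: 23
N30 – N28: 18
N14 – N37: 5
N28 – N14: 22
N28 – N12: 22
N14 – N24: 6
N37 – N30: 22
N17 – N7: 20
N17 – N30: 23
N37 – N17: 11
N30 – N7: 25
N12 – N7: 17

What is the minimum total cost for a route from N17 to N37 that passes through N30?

45

Best N17 to N30: N17 → N30 costing 23
Shortest N30→N37: N30 → N37 = 22
Total via N30: 23 + 22 = 45.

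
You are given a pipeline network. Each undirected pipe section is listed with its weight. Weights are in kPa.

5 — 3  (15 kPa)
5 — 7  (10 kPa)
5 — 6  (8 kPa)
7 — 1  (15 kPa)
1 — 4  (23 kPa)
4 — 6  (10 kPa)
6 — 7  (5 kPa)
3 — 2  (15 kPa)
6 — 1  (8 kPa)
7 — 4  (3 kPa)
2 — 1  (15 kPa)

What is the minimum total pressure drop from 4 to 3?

28 kPa

Compare a few routes:
4 → 7 → 6 → 5 → 3: 3+5+8+15 = 31
4 → 7 → 5 → 3: 3+10+15 = 28
4 → 6 → 5 → 3: 10+8+15 = 33
4 → 6 → 7 → 5 → 3: 10+5+10+15 = 40
Cheapest is 4 → 7 → 5 → 3 at 28 kPa.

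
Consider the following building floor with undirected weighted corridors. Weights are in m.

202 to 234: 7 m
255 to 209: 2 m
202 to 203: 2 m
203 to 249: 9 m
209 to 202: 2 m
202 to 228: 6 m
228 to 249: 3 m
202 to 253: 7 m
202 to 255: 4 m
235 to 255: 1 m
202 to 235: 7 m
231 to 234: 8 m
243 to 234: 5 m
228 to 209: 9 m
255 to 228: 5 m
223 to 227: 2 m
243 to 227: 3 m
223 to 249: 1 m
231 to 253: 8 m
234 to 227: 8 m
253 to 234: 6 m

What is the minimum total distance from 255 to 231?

Compare a few routes:
255 - 235 - 202 - 234 - 231: 1+7+7+8 = 23
255 - 235 - 202 - 253 - 231: 1+7+7+8 = 23
255 - 202 - 234 - 231: 4+7+8 = 19
The minimum is 19 m via 255 - 202 - 234 - 231.

19 m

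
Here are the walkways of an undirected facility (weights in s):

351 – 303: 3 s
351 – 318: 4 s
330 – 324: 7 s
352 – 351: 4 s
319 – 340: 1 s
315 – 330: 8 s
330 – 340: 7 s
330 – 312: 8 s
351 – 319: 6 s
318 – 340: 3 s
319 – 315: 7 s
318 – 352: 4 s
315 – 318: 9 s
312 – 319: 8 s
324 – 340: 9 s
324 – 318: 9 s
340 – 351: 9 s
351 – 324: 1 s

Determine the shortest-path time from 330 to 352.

Running Dijkstra from 330:
330: 0
324: 7  (via 330)
340: 7  (via 330)
319: 8  (via 340)
315: 8  (via 330)
351: 8  (via 324)
312: 8  (via 330)
318: 10  (via 340)
303: 11  (via 351)
352: 12  (via 351)
Shortest route: 330–324–351–352 = 12 s.

12 s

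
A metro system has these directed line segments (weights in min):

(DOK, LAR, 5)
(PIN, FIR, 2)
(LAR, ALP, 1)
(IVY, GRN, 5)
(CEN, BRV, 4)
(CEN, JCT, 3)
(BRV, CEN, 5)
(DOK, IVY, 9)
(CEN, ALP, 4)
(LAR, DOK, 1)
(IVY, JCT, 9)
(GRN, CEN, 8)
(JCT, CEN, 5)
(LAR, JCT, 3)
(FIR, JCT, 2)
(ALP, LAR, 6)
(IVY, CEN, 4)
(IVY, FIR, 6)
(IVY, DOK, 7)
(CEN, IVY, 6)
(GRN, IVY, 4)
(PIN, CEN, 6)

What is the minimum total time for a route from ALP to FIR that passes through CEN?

26 min

Shortest ALP→CEN: ALP → LAR → JCT → CEN = 14
Shortest CEN→FIR: CEN → IVY → FIR = 12
Total via CEN: 14 + 12 = 26 min.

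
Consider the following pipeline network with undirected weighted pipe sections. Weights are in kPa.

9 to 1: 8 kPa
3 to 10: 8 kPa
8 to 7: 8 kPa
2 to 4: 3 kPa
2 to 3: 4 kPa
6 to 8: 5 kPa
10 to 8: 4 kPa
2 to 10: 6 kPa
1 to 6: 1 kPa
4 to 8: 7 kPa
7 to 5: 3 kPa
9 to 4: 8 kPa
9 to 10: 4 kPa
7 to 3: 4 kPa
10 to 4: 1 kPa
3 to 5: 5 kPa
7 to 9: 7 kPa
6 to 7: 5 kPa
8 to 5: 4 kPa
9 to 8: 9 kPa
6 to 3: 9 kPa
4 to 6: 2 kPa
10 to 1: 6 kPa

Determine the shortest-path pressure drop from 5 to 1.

Enumerating some paths:
5 → 8 → 10 → 4 → 6 → 1: 4+4+1+2+1 = 12
5 → 8 → 6 → 1: 4+5+1 = 10
5 → 7 → 6 → 1: 3+5+1 = 9
Cheapest is 5 → 7 → 6 → 1 at 9 kPa.

9 kPa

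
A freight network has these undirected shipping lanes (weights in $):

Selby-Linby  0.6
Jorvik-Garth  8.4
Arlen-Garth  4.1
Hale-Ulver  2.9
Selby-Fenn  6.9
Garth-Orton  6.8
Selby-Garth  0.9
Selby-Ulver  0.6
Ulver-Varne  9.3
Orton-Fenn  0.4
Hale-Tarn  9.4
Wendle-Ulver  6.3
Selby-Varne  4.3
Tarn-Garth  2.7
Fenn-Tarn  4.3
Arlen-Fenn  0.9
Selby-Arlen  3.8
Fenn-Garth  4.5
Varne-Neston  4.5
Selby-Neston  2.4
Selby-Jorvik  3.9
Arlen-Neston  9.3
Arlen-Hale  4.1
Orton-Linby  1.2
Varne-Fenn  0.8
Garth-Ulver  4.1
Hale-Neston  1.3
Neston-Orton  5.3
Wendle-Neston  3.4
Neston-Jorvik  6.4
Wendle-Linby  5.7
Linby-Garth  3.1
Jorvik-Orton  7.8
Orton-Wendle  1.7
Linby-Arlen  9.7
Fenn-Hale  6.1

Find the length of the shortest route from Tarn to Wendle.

Enumerating some paths:
Tarn–Garth–Selby–Linby–Orton–Wendle: 2.7+0.9+0.6+1.2+1.7 = 7.1
Tarn–Fenn–Orton–Wendle: 4.3+0.4+1.7 = 6.4
Cheapest is Tarn–Fenn–Orton–Wendle at $6.4.

$6.4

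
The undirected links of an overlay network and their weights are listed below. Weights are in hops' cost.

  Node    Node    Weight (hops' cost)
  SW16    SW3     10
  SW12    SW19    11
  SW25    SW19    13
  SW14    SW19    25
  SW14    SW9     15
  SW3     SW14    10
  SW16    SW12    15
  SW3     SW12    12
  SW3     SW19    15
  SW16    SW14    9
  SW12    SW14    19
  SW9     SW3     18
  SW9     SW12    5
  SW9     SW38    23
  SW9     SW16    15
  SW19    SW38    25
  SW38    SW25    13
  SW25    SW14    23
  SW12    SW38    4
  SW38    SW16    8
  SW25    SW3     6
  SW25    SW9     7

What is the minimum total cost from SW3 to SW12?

12 hops' cost

Running Dijkstra from SW3:
SW3: 0
SW25: 6  (via SW3)
SW16: 10  (via SW3)
SW14: 10  (via SW3)
SW12: 12  (via SW3)
Shortest route: SW3–SW12 = 12 hops' cost.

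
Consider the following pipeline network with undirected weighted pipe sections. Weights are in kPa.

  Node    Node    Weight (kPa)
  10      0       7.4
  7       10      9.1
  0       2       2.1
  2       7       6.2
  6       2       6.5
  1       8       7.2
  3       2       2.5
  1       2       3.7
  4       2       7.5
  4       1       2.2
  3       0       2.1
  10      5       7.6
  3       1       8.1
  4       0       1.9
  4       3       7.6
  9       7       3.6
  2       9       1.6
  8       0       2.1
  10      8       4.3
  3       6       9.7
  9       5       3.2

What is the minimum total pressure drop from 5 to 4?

8.8 kPa

Candidate routes:
5 - 9 - 2 - 3 - 0 - 4: 3.2+1.6+2.5+2.1+1.9 = 11.3
5 - 9 - 2 - 1 - 4: 3.2+1.6+3.7+2.2 = 10.7
5 - 9 - 2 - 0 - 4: 3.2+1.6+2.1+1.9 = 8.8
Cheapest is 5 - 9 - 2 - 0 - 4 at 8.8 kPa.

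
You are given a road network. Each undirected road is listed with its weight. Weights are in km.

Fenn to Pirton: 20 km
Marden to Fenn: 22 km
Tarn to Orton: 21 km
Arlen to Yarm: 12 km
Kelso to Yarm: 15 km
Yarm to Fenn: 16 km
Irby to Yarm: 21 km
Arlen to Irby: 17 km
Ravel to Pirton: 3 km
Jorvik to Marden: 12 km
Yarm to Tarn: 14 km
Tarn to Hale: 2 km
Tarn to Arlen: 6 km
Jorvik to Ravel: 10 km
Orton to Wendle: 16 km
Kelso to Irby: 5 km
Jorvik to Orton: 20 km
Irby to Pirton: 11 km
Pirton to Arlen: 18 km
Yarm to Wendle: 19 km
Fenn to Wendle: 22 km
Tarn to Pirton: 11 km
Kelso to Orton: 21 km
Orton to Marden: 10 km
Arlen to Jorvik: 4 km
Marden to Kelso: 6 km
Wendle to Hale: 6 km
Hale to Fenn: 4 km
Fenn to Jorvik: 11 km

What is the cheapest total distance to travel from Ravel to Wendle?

22 km

Shortest distances from Ravel:
Ravel: 0
Pirton: 3  (via Ravel)
Jorvik: 10  (via Ravel)
Irby: 14  (via Pirton)
Arlen: 14  (via Jorvik)
Tarn: 14  (via Pirton)
Hale: 16  (via Tarn)
Kelso: 19  (via Irby)
Fenn: 20  (via Hale)
Wendle: 22  (via Hale)
Shortest route: Ravel–Pirton–Tarn–Hale–Wendle = 22 km.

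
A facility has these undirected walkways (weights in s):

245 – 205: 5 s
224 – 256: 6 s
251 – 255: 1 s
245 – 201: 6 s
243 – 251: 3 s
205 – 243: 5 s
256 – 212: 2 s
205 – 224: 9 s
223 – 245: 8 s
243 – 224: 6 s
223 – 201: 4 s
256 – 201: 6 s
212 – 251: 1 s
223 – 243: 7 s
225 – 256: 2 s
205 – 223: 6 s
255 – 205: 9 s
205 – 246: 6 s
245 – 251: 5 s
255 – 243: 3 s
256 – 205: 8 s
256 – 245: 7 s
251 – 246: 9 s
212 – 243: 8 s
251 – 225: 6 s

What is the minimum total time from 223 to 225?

12 s

Running Dijkstra from 223:
223: 0
201: 4  (via 223)
205: 6  (via 223)
243: 7  (via 223)
245: 8  (via 223)
251: 10  (via 243)
256: 10  (via 201)
255: 10  (via 243)
212: 11  (via 251)
246: 12  (via 205)
225: 12  (via 256)
Shortest route: 223 → 201 → 256 → 225 = 12 s.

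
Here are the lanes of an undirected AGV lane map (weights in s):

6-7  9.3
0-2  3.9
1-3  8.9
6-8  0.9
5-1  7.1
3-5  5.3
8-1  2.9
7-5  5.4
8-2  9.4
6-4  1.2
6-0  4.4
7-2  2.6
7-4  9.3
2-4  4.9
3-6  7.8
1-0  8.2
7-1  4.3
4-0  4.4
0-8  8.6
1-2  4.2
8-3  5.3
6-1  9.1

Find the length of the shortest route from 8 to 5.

Candidate routes:
8–1–5: 2.9+7.1 = 10
8–3–5: 5.3+5.3 = 10.6
The minimum is 10 s via 8–1–5.

10 s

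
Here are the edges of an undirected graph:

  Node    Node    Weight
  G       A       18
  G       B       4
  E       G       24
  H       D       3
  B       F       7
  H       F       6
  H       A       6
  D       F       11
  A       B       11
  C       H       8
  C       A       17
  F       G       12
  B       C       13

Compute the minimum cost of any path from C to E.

41

Running Dijkstra from C:
C: 0
H: 8  (via C)
D: 11  (via H)
B: 13  (via C)
A: 14  (via H)
F: 14  (via H)
G: 17  (via B)
E: 41  (via G)
Shortest route: C → B → G → E = 41.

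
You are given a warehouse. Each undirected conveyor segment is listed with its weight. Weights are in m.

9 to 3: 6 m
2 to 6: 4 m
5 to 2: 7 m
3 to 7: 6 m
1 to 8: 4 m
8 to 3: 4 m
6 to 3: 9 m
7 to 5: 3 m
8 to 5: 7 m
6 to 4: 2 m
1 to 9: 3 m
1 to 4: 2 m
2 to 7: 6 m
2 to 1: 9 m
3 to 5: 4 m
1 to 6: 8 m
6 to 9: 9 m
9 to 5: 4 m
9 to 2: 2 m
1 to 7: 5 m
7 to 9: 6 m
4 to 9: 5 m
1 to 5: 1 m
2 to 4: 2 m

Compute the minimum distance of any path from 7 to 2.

6 m

Shortest distances from 7:
7: 0
5: 3  (via 7)
1: 4  (via 5)
2: 6  (via 7)
Shortest route: 7 → 2 = 6 m.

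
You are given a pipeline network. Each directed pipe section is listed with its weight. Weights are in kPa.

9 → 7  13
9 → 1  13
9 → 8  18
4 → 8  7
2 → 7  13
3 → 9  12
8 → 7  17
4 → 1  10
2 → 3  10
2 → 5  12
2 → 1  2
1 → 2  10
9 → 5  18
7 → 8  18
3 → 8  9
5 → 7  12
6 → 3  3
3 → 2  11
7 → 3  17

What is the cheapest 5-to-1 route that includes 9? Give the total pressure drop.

Best 5 to 9: 5–7–3–9 costing 41
Best 9 to 1: 9–1 costing 13
Total via 9: 41 + 13 = 54 kPa.

54 kPa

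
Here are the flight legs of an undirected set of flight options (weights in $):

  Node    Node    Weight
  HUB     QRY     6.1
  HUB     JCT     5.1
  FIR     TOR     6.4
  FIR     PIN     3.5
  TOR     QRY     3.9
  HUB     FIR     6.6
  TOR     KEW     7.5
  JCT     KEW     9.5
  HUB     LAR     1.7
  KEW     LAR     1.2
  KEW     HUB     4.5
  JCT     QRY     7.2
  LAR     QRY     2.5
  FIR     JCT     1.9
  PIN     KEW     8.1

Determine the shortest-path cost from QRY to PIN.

$11.8

Shortest distances from QRY:
QRY: 0
LAR: 2.5  (via QRY)
KEW: 3.7  (via LAR)
TOR: 3.9  (via QRY)
HUB: 4.2  (via LAR)
JCT: 7.2  (via QRY)
FIR: 9.1  (via JCT)
PIN: 11.8  (via KEW)
Shortest route: QRY–LAR–KEW–PIN = $11.8.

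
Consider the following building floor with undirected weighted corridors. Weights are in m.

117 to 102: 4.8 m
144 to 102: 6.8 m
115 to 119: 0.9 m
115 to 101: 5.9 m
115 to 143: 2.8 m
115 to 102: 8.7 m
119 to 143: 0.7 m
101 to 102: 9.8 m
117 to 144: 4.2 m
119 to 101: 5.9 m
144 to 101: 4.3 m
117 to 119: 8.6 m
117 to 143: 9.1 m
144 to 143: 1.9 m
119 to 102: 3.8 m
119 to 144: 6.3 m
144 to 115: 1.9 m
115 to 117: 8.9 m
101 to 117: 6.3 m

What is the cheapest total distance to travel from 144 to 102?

6.4 m

Candidate routes:
144–115–119–102: 1.9+0.9+3.8 = 6.6
144–143–119–102: 1.9+0.7+3.8 = 6.4
Cheapest is 144–143–119–102 at 6.4 m.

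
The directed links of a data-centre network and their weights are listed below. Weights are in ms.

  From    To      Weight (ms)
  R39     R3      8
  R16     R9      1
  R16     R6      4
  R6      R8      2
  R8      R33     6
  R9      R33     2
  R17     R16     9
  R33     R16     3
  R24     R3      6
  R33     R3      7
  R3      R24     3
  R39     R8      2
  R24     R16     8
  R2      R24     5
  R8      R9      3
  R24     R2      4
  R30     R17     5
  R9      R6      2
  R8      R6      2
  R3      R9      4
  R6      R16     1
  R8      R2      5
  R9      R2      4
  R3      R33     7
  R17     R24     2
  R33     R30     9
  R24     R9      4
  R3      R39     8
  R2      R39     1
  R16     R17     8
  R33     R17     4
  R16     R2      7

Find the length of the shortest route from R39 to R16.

5 ms

Candidate routes:
R39 → R8 → R9 → R6 → R16: 2+3+2+1 = 8
R39 → R8 → R6 → R16: 2+2+1 = 5
R39 → R8 → R9 → R33 → R16: 2+3+2+3 = 10
The minimum is 5 ms via R39 → R8 → R6 → R16.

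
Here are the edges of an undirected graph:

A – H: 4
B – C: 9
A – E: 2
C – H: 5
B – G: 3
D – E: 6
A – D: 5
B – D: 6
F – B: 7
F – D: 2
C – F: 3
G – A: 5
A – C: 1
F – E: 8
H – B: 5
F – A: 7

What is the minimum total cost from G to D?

Compare a few routes:
G → B → D: 3+6 = 9
G → A → C → F → D: 5+1+3+2 = 11
G → A → D: 5+5 = 10
Cheapest is G → B → D at 9.

9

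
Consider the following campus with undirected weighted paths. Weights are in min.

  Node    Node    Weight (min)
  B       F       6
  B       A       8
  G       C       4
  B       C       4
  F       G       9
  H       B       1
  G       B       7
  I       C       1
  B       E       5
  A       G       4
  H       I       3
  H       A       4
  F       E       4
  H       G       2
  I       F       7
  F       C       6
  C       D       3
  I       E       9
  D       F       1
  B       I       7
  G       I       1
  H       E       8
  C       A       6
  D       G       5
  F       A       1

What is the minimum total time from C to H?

4 min

Candidate routes:
C–B–H: 4+1 = 5
C–I–H: 1+3 = 4
The minimum is 4 min via C–I–H.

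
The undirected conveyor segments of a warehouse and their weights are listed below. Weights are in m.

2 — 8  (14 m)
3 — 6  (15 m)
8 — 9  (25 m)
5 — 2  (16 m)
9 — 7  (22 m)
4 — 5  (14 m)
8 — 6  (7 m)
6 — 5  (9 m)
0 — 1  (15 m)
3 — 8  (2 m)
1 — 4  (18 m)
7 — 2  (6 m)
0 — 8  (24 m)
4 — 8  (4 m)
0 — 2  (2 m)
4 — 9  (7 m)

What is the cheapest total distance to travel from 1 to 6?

29 m

Candidate routes:
1 → 0 → 2 → 8 → 6: 15+2+14+7 = 38
1 → 4 → 8 → 6: 18+4+7 = 29
1 → 4 → 8 → 3 → 6: 18+4+2+15 = 39
Cheapest is 1 → 4 → 8 → 6 at 29 m.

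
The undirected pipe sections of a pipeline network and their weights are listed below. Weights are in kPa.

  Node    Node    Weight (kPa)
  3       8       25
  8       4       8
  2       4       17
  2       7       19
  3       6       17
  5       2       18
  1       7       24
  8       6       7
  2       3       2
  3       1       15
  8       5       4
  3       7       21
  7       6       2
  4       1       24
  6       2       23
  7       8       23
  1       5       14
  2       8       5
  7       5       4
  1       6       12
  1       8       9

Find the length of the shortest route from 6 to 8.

Running Dijkstra from 6:
6: 0
7: 2  (via 6)
5: 6  (via 7)
8: 7  (via 6)
Shortest route: 6–8 = 7 kPa.

7 kPa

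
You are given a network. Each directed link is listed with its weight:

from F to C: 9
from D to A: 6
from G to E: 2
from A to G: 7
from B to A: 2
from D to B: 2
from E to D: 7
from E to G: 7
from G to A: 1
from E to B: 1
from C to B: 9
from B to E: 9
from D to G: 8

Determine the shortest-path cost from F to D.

34

Running Dijkstra from F:
F: 0
C: 9  (via F)
B: 18  (via C)
A: 20  (via B)
E: 27  (via B)
G: 27  (via A)
D: 34  (via E)
Shortest route: F–C–B–E–D = 34.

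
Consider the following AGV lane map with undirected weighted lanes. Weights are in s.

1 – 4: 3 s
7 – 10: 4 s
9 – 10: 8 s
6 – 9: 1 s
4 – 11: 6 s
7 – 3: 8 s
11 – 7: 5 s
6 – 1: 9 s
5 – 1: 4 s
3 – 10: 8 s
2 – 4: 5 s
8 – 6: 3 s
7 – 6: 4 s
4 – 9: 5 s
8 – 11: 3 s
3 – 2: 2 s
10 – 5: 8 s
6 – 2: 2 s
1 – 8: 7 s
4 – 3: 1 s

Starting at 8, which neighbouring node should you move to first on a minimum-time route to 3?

6

Compare a few routes:
8 - 6 - 9 - 4 - 3: 3+1+5+1 = 10
8 - 6 - 2 - 3: 3+2+2 = 7
8 - 1 - 4 - 3: 7+3+1 = 11
8 - 11 - 4 - 3: 3+6+1 = 10
The minimum is 7 s via 8 - 6 - 2 - 3.
So from 8 the first move is to 6.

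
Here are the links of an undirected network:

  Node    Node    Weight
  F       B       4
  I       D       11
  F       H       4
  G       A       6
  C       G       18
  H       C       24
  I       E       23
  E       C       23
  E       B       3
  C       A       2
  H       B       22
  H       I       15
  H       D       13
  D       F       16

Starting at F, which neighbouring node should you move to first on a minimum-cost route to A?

Candidate routes:
F → B → H → C → A: 4+22+24+2 = 52
F → H → C → A: 4+24+2 = 30
F → B → E → C → A: 4+3+23+2 = 32
The minimum is 30 via F → H → C → A.
So from F the first move is to H.

H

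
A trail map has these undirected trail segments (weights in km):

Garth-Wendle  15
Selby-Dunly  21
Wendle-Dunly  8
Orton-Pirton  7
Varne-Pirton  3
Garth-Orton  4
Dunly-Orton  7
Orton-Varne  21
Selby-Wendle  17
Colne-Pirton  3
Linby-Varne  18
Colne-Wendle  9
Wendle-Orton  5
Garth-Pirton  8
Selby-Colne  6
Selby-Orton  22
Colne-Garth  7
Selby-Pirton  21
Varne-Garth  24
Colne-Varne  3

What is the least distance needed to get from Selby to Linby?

Compare a few routes:
Selby - Colne - Varne - Linby: 6+3+18 = 27
Selby - Colne - Garth - Pirton - Varne - Linby: 6+7+8+3+18 = 42
Selby - Pirton - Varne - Linby: 21+3+18 = 42
Selby - Colne - Pirton - Varne - Linby: 6+3+3+18 = 30
Cheapest is Selby - Colne - Varne - Linby at 27 km.

27 km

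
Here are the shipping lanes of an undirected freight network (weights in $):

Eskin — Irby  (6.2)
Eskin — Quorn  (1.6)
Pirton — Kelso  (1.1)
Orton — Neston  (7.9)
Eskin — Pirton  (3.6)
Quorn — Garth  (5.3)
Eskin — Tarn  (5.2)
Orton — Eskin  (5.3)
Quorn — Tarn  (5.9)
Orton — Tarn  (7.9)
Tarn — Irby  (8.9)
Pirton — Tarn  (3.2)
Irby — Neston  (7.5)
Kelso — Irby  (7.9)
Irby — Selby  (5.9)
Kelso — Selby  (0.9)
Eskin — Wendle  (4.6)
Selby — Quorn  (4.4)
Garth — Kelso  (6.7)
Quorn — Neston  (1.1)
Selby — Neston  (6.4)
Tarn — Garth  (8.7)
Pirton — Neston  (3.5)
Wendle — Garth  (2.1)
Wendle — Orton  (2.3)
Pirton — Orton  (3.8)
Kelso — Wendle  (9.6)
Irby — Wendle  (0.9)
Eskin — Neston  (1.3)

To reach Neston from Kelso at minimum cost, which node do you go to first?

Pirton

Candidate routes:
Kelso–Pirton–Eskin–Neston: 1.1+3.6+1.3 = 6
Kelso–Selby–Quorn–Neston: 0.9+4.4+1.1 = 6.4
Kelso–Pirton–Neston: 1.1+3.5 = 4.6
Cheapest is Kelso–Pirton–Neston at $4.6.
So from Kelso the first move is to Pirton.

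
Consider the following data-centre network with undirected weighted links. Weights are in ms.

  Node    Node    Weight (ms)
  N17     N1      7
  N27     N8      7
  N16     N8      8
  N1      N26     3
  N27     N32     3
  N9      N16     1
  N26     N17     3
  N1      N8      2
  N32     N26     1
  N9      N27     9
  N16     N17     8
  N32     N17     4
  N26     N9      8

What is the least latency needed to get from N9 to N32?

Enumerating some paths:
N9 - N27 - N32: 9+3 = 12
N9 - N16 - N17 - N32: 1+8+4 = 13
N9 - N26 - N32: 8+1 = 9
The minimum is 9 ms via N9 - N26 - N32.

9 ms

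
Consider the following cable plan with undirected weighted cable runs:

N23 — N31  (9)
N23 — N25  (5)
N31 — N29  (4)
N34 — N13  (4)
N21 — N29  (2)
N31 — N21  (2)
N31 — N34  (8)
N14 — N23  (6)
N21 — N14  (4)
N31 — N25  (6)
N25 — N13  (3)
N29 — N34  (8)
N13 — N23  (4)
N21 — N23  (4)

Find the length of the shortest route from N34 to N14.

14

Compare a few routes:
N34–N13–N23–N14: 4+4+6 = 14
N34–N13–N25–N23–N14: 4+3+5+6 = 18
N34–N29–N31–N21–N14: 8+4+2+4 = 18
N34–N13–N23–N21–N14: 4+4+4+4 = 16
The minimum is 14 via N34–N13–N23–N14.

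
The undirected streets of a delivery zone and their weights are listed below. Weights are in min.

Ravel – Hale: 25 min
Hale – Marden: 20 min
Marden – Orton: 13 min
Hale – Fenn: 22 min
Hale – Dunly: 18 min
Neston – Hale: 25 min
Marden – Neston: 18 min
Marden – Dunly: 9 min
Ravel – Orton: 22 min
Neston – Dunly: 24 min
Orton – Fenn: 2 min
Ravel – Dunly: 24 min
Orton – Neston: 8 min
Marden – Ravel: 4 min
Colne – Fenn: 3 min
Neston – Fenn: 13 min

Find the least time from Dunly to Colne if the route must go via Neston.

Best Dunly to Neston: Dunly–Neston costing 24
Best Neston to Colne: Neston–Orton–Fenn–Colne costing 13
Total via Neston: 24 + 13 = 37 min.

37 min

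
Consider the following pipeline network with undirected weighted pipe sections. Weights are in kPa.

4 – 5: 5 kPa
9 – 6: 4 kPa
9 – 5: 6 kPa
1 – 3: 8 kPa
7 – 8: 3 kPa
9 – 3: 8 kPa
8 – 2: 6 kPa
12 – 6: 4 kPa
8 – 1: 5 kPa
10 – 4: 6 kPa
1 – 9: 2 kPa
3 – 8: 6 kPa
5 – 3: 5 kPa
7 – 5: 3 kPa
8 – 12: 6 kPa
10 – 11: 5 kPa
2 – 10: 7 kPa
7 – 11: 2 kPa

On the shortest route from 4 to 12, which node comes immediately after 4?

5

Candidate routes:
4 - 5 - 3 - 8 - 12: 5+5+6+6 = 22
4 - 10 - 11 - 7 - 8 - 12: 6+5+2+3+6 = 22
4 - 5 - 7 - 8 - 12: 5+3+3+6 = 17
4 - 5 - 9 - 6 - 12: 5+6+4+4 = 19
Cheapest is 4 - 5 - 7 - 8 - 12 at 17 kPa.
So from 4 the first move is to 5.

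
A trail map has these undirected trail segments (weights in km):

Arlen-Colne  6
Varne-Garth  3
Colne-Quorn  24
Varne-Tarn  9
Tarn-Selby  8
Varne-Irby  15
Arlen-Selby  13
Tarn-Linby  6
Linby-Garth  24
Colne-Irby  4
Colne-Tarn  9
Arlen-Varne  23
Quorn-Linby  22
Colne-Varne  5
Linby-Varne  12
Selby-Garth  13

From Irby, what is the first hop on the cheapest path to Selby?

Colne

Compare a few routes:
Irby - Colne - Varne - Garth - Selby: 4+5+3+13 = 25
Irby - Colne - Tarn - Selby: 4+9+8 = 21
Irby - Colne - Arlen - Selby: 4+6+13 = 23
Cheapest is Irby - Colne - Tarn - Selby at 21 km.
So from Irby the first move is to Colne.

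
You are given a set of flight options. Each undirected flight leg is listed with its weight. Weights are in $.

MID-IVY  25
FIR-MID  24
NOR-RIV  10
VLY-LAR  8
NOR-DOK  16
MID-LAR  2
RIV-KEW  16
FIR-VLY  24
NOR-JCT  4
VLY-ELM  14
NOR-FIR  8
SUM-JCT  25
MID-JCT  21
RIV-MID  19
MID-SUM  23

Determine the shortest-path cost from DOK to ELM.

$62

Enumerating some paths:
DOK–NOR–FIR–VLY–ELM: 16+8+24+14 = 62
DOK–NOR–RIV–MID–LAR–VLY–ELM: 16+10+19+2+8+14 = 69
DOK–NOR–JCT–MID–LAR–VLY–ELM: 16+4+21+2+8+14 = 65
The minimum is $62 via DOK–NOR–FIR–VLY–ELM.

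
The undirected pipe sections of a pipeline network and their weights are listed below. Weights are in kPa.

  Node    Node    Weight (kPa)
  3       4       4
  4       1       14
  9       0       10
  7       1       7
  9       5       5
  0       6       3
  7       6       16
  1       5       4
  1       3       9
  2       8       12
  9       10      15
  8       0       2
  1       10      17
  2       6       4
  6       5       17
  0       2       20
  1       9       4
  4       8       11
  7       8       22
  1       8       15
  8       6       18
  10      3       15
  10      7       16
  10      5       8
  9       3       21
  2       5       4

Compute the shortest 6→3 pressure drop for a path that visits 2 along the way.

Best 6 to 2: 6–2 costing 4
Best 2 to 3: 2–5–1–3 costing 17
Total via 2: 4 + 17 = 21 kPa.

21 kPa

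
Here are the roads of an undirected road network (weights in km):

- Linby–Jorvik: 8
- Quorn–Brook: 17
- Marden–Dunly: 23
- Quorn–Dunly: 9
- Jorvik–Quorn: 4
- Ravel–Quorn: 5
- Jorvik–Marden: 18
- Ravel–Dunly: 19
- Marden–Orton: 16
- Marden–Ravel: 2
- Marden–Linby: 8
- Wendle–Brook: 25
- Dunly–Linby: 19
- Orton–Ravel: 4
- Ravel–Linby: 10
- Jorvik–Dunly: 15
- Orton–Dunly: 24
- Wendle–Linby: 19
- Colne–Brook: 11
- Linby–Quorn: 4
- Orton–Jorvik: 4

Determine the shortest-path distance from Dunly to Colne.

Shortest distances from Dunly:
Dunly: 0
Quorn: 9  (via Dunly)
Linby: 13  (via Quorn)
Jorvik: 13  (via Quorn)
Ravel: 14  (via Quorn)
Marden: 16  (via Ravel)
Orton: 17  (via Jorvik)
Brook: 26  (via Quorn)
Wendle: 32  (via Linby)
Colne: 37  (via Brook)
Shortest route: Dunly–Quorn–Brook–Colne = 37 km.

37 km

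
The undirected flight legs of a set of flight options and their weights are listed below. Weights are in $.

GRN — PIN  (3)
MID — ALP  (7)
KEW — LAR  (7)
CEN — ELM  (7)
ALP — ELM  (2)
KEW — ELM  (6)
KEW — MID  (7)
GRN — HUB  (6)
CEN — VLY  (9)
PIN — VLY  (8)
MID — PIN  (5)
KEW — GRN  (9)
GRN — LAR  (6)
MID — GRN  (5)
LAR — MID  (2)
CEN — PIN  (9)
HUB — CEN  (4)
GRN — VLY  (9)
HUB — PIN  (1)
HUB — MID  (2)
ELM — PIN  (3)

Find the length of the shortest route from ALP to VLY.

Running Dijkstra from ALP:
ALP: 0
ELM: 2  (via ALP)
PIN: 5  (via ELM)
HUB: 6  (via PIN)
MID: 7  (via ALP)
GRN: 8  (via PIN)
KEW: 8  (via ELM)
LAR: 9  (via MID)
CEN: 9  (via ELM)
VLY: 13  (via PIN)
Shortest route: ALP–ELM–PIN–VLY = $13.

$13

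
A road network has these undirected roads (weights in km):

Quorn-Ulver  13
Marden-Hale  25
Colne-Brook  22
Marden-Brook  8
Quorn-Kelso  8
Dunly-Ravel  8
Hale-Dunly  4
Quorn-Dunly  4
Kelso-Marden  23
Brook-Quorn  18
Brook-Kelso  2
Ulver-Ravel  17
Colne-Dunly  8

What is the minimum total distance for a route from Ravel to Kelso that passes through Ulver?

Best Ravel to Ulver: Ravel → Ulver costing 17
Shortest Ulver→Kelso: Ulver → Quorn → Kelso = 21
Total via Ulver: 17 + 21 = 38 km.

38 km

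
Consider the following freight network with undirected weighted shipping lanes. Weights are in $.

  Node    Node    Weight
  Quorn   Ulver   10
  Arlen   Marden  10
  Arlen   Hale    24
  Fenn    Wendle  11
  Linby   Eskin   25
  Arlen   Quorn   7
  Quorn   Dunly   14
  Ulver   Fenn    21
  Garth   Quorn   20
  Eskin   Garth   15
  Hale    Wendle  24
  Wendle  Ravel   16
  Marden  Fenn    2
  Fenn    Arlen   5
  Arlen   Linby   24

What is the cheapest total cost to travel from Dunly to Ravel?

$53

Enumerating some paths:
Dunly → Quorn → Ulver → Fenn → Wendle → Ravel: 14+10+21+11+16 = 72
Dunly → Quorn → Arlen → Marden → Fenn → Wendle → Ravel: 14+7+10+2+11+16 = 60
Dunly → Quorn → Arlen → Fenn → Wendle → Ravel: 14+7+5+11+16 = 53
Cheapest is Dunly → Quorn → Arlen → Fenn → Wendle → Ravel at $53.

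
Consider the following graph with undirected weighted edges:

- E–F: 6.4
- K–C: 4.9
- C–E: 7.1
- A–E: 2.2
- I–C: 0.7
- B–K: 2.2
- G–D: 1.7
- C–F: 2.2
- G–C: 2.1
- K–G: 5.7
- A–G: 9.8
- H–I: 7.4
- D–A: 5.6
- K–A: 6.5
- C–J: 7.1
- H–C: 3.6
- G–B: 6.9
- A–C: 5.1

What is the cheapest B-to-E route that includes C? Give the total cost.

14.2

Shortest B→C: B–K–C = 7.1
Best C to E: C–E costing 7.1
Total via C: 7.1 + 7.1 = 14.2.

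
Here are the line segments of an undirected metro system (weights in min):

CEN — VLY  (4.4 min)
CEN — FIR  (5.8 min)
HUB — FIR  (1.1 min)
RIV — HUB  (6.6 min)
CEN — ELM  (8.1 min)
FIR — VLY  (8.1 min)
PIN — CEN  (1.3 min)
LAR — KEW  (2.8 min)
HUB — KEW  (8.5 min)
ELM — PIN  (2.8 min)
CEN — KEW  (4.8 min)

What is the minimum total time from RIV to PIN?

Enumerating some paths:
RIV - HUB - KEW - CEN - PIN: 6.6+8.5+4.8+1.3 = 21.2
RIV - HUB - FIR - VLY - CEN - PIN: 6.6+1.1+8.1+4.4+1.3 = 21.5
RIV - HUB - FIR - CEN - PIN: 6.6+1.1+5.8+1.3 = 14.8
The minimum is 14.8 min via RIV - HUB - FIR - CEN - PIN.

14.8 min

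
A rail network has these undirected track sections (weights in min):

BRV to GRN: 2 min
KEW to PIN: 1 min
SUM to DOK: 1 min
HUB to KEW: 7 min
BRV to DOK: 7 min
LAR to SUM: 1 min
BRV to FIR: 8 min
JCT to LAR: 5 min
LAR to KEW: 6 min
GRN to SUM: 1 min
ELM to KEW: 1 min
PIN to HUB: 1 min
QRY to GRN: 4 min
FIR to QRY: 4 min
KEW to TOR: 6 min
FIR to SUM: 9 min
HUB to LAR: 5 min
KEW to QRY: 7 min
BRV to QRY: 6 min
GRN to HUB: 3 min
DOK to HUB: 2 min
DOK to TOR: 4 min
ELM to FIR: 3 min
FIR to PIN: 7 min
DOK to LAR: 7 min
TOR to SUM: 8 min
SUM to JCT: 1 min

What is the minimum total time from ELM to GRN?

6 min

Compare a few routes:
ELM - KEW - PIN - HUB - GRN: 1+1+1+3 = 6
ELM - KEW - PIN - HUB - DOK - SUM - GRN: 1+1+1+2+1+1 = 7
ELM - KEW - LAR - SUM - GRN: 1+6+1+1 = 9
The minimum is 6 min via ELM - KEW - PIN - HUB - GRN.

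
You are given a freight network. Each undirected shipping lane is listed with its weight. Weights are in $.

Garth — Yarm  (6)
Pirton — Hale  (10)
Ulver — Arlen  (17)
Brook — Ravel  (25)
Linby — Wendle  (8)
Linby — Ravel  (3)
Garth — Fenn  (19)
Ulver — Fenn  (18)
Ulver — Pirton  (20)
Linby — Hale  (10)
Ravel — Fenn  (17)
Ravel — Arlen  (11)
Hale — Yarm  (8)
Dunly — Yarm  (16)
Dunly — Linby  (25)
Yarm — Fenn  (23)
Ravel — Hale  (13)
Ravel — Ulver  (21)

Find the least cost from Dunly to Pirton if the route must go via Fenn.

$77

Best Dunly to Fenn: Dunly → Yarm → Fenn costing 39
Shortest Fenn→Pirton: Fenn → Ulver → Pirton = 38
Total via Fenn: 39 + 38 = $77.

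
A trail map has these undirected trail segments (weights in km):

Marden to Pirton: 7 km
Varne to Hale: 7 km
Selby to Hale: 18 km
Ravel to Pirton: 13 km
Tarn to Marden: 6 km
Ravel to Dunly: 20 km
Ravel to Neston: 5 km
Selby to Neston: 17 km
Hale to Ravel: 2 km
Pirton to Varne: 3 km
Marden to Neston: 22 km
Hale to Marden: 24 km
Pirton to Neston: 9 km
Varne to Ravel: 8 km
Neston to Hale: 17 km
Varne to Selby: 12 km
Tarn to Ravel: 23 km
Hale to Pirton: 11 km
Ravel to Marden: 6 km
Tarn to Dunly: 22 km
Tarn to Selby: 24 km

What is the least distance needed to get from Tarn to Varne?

Settle nodes by increasing distance from Tarn:
Tarn: 0
Marden: 6  (via Tarn)
Ravel: 12  (via Marden)
Pirton: 13  (via Marden)
Hale: 14  (via Ravel)
Varne: 16  (via Pirton)
Shortest route: Tarn → Marden → Pirton → Varne = 16 km.

16 km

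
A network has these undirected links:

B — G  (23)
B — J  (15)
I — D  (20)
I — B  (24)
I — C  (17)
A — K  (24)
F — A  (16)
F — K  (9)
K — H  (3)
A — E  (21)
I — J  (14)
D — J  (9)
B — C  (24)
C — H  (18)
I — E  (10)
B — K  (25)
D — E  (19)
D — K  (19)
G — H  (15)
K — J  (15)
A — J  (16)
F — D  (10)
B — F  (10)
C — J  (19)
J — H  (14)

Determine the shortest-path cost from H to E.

38

Compare a few routes:
H → J → I → E: 14+14+10 = 38
H → K → D → E: 3+19+19 = 41
The minimum is 38 via H → J → I → E.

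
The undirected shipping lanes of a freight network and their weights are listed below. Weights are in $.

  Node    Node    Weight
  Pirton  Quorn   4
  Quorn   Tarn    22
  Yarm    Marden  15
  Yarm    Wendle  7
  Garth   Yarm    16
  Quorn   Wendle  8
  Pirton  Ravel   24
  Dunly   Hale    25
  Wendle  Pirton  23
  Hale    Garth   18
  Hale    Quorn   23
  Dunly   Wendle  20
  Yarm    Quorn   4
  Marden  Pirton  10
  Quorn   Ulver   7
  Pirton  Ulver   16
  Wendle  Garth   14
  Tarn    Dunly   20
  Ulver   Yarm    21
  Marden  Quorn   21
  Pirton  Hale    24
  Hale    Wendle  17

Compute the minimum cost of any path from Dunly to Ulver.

Compare a few routes:
Dunly - Wendle - Yarm - Quorn - Ulver: 20+7+4+7 = 38
Dunly - Wendle - Quorn - Ulver: 20+8+7 = 35
Dunly - Wendle - Quorn - Pirton - Ulver: 20+8+4+16 = 48
Cheapest is Dunly - Wendle - Quorn - Ulver at $35.

$35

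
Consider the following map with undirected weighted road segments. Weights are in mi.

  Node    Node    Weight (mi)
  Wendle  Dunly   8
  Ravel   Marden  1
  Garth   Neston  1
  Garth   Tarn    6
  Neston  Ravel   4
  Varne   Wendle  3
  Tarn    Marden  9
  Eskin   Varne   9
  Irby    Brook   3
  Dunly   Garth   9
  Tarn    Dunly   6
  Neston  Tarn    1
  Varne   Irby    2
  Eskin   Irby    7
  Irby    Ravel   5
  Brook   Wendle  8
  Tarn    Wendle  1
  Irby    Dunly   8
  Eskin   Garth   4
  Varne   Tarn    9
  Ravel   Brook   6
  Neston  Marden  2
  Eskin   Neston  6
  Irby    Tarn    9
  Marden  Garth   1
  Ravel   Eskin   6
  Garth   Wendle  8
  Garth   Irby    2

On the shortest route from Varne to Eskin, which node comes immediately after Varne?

Irby

Enumerating some paths:
Varne–Irby–Eskin: 2+7 = 9
Varne–Irby–Garth–Eskin: 2+2+4 = 8
Varne–Eskin: 9 = 9
Cheapest is Varne–Irby–Garth–Eskin at 8 mi.
So from Varne the first move is to Irby.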